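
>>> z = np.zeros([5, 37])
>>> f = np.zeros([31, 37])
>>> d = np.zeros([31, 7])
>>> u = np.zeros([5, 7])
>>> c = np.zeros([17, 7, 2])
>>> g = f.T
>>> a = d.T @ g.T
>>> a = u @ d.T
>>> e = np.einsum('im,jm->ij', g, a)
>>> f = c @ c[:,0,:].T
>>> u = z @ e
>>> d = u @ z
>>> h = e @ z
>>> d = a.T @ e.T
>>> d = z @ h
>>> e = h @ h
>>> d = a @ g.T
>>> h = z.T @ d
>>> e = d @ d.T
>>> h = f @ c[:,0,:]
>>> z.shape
(5, 37)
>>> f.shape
(17, 7, 17)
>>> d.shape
(5, 37)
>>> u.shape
(5, 5)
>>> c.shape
(17, 7, 2)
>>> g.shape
(37, 31)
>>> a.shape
(5, 31)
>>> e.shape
(5, 5)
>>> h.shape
(17, 7, 2)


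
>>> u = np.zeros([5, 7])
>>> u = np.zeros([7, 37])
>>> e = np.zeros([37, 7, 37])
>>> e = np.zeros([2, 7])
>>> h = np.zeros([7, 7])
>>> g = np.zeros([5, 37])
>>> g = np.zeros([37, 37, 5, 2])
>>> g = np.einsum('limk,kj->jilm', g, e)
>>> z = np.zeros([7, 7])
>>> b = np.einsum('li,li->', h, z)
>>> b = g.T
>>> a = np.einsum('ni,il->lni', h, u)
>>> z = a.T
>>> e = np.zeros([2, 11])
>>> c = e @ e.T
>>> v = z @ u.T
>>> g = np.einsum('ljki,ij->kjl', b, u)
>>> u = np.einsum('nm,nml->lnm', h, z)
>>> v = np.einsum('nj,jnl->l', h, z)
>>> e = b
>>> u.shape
(37, 7, 7)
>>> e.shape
(5, 37, 37, 7)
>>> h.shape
(7, 7)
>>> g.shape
(37, 37, 5)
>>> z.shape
(7, 7, 37)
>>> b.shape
(5, 37, 37, 7)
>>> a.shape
(37, 7, 7)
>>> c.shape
(2, 2)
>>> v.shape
(37,)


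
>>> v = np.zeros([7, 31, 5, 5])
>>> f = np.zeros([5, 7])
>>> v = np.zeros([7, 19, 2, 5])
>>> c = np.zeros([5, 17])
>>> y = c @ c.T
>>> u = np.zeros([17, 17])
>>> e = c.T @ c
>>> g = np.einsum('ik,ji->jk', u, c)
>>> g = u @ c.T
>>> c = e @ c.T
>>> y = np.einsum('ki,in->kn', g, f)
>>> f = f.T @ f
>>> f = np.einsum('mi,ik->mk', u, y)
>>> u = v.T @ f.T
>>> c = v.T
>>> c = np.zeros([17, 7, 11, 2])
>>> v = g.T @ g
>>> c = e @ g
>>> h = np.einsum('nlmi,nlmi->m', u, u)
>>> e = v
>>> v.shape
(5, 5)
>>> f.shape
(17, 7)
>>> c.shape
(17, 5)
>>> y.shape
(17, 7)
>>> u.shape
(5, 2, 19, 17)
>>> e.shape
(5, 5)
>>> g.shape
(17, 5)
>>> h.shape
(19,)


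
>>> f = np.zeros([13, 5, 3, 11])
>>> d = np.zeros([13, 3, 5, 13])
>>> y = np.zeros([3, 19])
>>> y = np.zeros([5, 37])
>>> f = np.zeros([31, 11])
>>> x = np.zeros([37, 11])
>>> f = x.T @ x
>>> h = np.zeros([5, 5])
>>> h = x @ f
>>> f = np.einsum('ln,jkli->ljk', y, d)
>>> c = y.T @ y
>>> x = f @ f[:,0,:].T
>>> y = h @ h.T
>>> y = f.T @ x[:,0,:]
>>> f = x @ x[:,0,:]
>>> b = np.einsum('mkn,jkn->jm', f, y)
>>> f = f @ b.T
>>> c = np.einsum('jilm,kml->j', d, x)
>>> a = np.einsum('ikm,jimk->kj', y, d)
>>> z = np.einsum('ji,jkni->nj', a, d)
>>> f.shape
(5, 13, 3)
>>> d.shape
(13, 3, 5, 13)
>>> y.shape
(3, 13, 5)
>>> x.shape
(5, 13, 5)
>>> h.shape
(37, 11)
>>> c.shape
(13,)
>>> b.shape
(3, 5)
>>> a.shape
(13, 13)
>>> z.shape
(5, 13)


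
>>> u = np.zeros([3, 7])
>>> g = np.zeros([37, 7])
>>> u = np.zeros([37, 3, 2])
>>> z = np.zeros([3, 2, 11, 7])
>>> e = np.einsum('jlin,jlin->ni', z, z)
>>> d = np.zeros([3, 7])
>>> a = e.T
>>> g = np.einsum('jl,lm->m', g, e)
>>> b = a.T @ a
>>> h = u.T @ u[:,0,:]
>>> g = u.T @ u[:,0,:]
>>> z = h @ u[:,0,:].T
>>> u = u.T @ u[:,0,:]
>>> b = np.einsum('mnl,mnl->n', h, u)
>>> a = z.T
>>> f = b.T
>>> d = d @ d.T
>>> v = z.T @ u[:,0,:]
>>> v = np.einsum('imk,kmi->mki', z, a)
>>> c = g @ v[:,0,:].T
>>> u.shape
(2, 3, 2)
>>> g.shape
(2, 3, 2)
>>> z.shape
(2, 3, 37)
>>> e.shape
(7, 11)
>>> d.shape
(3, 3)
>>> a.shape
(37, 3, 2)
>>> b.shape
(3,)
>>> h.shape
(2, 3, 2)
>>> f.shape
(3,)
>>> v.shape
(3, 37, 2)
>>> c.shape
(2, 3, 3)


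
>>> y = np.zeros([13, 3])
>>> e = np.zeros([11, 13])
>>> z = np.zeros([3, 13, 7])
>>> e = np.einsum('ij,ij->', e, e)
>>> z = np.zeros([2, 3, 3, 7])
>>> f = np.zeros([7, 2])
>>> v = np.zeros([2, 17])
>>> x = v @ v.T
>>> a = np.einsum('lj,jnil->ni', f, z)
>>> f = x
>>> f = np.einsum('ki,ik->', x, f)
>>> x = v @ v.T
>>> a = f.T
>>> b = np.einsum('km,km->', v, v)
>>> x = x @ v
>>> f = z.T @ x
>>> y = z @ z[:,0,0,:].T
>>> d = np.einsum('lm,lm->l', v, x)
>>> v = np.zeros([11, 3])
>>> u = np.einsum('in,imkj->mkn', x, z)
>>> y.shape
(2, 3, 3, 2)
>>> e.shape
()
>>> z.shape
(2, 3, 3, 7)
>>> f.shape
(7, 3, 3, 17)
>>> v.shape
(11, 3)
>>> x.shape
(2, 17)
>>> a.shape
()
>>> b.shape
()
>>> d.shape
(2,)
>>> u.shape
(3, 3, 17)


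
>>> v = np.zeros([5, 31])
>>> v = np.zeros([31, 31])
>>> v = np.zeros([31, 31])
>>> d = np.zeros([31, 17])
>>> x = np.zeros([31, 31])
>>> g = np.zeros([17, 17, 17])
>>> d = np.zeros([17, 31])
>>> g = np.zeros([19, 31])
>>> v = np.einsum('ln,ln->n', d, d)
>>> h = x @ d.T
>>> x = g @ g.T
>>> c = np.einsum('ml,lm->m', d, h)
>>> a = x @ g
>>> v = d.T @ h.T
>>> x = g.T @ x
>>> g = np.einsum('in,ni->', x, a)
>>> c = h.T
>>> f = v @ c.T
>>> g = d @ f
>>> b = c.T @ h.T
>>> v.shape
(31, 31)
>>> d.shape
(17, 31)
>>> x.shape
(31, 19)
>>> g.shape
(17, 17)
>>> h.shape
(31, 17)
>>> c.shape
(17, 31)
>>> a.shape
(19, 31)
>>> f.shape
(31, 17)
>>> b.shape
(31, 31)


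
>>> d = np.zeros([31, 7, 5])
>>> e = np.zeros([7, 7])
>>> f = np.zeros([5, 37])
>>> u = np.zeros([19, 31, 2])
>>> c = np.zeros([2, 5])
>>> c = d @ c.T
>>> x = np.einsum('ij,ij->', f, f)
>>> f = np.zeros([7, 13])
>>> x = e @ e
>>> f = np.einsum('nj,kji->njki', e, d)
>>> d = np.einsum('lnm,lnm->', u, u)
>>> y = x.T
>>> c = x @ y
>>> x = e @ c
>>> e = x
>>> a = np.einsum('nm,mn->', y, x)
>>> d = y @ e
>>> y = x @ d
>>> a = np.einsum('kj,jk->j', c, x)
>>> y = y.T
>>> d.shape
(7, 7)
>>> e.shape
(7, 7)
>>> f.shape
(7, 7, 31, 5)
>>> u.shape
(19, 31, 2)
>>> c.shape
(7, 7)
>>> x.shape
(7, 7)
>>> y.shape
(7, 7)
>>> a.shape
(7,)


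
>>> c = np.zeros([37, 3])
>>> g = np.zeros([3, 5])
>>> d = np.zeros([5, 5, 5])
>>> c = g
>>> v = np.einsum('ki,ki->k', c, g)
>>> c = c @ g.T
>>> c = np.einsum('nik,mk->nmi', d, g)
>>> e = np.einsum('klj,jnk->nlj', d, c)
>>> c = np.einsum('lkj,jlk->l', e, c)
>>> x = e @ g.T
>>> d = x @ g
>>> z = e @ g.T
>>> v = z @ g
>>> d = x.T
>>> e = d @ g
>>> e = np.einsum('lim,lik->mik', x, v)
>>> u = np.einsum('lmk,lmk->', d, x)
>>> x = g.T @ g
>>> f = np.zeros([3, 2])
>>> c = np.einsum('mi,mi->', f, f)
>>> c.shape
()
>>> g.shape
(3, 5)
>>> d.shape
(3, 5, 3)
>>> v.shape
(3, 5, 5)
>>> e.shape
(3, 5, 5)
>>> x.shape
(5, 5)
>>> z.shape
(3, 5, 3)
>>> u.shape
()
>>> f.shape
(3, 2)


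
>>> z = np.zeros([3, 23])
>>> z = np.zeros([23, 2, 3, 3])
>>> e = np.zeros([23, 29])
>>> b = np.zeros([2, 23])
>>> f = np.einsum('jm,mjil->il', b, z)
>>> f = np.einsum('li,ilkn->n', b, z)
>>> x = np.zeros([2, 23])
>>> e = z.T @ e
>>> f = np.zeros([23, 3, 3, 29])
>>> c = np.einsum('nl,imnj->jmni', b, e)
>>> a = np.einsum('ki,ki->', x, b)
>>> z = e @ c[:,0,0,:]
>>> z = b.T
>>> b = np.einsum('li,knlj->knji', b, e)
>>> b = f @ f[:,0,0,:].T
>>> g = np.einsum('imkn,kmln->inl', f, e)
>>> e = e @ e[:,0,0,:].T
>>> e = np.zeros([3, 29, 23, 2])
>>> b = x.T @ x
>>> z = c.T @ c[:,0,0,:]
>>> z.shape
(3, 2, 3, 3)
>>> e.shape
(3, 29, 23, 2)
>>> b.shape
(23, 23)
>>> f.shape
(23, 3, 3, 29)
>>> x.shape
(2, 23)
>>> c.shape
(29, 3, 2, 3)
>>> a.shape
()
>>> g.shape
(23, 29, 2)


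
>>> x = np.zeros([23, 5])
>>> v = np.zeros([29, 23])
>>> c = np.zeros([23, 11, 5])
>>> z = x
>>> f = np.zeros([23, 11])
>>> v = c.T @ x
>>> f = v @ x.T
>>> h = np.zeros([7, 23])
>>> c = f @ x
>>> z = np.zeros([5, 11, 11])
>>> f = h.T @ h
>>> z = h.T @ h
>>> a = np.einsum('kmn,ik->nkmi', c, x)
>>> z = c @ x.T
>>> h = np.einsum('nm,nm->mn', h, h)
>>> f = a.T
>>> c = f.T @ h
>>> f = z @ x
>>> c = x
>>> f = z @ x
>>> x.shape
(23, 5)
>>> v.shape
(5, 11, 5)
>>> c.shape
(23, 5)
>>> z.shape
(5, 11, 23)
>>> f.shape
(5, 11, 5)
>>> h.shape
(23, 7)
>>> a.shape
(5, 5, 11, 23)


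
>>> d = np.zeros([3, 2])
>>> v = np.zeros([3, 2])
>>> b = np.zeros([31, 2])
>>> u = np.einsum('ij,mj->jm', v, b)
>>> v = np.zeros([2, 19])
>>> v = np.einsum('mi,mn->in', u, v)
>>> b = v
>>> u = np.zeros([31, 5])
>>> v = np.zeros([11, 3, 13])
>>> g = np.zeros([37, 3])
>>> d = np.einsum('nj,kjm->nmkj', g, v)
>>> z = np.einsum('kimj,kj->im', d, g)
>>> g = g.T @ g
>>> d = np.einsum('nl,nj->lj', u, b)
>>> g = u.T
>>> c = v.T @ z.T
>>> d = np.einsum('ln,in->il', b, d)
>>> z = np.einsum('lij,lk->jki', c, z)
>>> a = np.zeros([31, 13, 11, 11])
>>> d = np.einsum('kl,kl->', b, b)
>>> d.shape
()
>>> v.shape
(11, 3, 13)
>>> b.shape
(31, 19)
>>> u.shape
(31, 5)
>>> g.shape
(5, 31)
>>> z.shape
(13, 11, 3)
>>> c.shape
(13, 3, 13)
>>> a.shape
(31, 13, 11, 11)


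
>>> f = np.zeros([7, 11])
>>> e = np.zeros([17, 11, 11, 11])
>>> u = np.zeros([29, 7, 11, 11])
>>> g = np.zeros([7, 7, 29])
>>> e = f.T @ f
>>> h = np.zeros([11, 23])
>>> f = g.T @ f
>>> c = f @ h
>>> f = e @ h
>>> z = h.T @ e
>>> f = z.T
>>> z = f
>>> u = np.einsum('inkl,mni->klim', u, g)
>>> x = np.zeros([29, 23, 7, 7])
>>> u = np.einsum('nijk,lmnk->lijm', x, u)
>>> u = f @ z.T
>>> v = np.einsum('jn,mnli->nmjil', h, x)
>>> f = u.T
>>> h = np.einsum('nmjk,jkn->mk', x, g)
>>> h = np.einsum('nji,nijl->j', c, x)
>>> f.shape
(11, 11)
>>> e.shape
(11, 11)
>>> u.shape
(11, 11)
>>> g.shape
(7, 7, 29)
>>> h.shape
(7,)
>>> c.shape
(29, 7, 23)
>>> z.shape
(11, 23)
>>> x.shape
(29, 23, 7, 7)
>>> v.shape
(23, 29, 11, 7, 7)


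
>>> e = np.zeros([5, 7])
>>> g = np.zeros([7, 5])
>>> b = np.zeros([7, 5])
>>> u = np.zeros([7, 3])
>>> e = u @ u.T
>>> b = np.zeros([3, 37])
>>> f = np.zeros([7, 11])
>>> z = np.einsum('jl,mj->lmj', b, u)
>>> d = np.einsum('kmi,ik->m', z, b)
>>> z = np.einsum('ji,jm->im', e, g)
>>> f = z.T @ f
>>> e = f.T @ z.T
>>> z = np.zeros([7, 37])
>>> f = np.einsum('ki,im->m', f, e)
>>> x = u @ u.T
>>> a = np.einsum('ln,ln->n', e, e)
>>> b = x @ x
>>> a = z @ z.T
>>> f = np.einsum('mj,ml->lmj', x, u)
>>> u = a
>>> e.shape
(11, 7)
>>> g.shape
(7, 5)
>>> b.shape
(7, 7)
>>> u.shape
(7, 7)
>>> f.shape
(3, 7, 7)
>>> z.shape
(7, 37)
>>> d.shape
(7,)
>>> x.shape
(7, 7)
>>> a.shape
(7, 7)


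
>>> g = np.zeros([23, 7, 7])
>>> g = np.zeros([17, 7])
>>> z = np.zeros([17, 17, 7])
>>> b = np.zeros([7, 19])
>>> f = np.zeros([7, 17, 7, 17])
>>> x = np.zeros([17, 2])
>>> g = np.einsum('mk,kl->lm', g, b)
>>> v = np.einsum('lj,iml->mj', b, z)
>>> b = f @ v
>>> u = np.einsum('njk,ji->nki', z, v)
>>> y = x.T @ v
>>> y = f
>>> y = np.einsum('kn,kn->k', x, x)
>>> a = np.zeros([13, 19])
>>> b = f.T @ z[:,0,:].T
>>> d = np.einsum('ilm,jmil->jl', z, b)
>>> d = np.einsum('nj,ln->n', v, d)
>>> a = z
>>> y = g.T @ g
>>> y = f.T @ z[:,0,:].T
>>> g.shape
(19, 17)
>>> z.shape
(17, 17, 7)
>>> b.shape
(17, 7, 17, 17)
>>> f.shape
(7, 17, 7, 17)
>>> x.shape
(17, 2)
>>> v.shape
(17, 19)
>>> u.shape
(17, 7, 19)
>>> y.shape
(17, 7, 17, 17)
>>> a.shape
(17, 17, 7)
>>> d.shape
(17,)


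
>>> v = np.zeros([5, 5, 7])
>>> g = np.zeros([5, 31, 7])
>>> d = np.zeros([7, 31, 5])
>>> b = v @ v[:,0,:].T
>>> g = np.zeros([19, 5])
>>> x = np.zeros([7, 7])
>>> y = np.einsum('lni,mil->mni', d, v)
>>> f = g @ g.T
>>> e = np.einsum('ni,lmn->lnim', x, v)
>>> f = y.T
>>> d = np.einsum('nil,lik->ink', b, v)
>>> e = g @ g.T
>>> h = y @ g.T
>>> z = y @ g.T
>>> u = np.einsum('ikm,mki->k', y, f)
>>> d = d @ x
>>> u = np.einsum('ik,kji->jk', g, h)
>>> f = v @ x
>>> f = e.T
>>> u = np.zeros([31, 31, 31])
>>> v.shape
(5, 5, 7)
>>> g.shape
(19, 5)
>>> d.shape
(5, 5, 7)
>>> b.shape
(5, 5, 5)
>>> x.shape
(7, 7)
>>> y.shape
(5, 31, 5)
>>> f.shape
(19, 19)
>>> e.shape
(19, 19)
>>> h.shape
(5, 31, 19)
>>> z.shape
(5, 31, 19)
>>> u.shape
(31, 31, 31)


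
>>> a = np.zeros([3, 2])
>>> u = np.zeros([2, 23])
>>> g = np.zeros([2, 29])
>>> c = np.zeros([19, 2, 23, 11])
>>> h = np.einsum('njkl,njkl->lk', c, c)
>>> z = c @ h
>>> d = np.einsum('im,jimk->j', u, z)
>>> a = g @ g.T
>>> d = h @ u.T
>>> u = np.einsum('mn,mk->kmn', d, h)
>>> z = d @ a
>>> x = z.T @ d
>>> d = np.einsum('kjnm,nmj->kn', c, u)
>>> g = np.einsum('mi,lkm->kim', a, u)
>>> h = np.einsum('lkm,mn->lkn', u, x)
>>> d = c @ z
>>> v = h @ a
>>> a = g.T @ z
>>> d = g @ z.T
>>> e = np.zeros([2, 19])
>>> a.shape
(2, 2, 2)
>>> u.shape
(23, 11, 2)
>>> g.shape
(11, 2, 2)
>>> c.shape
(19, 2, 23, 11)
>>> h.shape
(23, 11, 2)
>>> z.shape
(11, 2)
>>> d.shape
(11, 2, 11)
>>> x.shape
(2, 2)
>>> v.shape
(23, 11, 2)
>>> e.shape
(2, 19)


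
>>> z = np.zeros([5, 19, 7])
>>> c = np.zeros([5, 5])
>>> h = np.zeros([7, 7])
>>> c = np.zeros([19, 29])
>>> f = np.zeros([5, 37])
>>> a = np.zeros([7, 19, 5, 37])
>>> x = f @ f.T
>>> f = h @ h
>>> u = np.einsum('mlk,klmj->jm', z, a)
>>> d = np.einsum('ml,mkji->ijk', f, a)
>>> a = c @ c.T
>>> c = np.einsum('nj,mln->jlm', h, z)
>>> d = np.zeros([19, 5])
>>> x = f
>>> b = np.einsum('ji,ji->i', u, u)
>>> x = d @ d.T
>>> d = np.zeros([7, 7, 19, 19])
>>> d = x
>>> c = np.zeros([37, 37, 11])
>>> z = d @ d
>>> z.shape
(19, 19)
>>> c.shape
(37, 37, 11)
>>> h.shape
(7, 7)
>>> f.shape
(7, 7)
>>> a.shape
(19, 19)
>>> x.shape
(19, 19)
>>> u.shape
(37, 5)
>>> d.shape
(19, 19)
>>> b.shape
(5,)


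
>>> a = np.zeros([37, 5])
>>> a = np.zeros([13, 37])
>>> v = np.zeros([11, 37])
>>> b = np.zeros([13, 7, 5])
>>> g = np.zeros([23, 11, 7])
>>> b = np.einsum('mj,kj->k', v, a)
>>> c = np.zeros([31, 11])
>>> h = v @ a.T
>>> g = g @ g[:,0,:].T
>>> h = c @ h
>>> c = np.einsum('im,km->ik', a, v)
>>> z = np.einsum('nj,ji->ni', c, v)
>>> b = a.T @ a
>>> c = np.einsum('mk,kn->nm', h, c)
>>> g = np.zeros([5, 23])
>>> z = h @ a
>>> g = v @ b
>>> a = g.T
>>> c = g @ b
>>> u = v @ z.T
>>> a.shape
(37, 11)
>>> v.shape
(11, 37)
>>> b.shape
(37, 37)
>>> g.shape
(11, 37)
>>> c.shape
(11, 37)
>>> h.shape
(31, 13)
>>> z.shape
(31, 37)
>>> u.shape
(11, 31)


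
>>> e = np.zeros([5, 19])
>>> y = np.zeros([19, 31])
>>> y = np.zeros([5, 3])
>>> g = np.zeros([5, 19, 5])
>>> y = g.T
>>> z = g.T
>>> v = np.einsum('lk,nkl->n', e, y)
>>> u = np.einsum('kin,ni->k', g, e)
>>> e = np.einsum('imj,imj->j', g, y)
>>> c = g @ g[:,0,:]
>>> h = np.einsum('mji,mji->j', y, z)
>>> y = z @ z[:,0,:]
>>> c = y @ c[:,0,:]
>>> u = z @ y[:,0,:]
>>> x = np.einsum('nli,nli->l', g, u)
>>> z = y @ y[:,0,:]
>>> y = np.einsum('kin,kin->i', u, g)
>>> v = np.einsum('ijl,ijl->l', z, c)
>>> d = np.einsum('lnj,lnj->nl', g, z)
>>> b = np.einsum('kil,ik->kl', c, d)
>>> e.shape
(5,)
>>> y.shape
(19,)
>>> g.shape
(5, 19, 5)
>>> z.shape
(5, 19, 5)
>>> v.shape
(5,)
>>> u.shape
(5, 19, 5)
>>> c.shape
(5, 19, 5)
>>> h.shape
(19,)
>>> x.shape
(19,)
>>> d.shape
(19, 5)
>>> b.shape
(5, 5)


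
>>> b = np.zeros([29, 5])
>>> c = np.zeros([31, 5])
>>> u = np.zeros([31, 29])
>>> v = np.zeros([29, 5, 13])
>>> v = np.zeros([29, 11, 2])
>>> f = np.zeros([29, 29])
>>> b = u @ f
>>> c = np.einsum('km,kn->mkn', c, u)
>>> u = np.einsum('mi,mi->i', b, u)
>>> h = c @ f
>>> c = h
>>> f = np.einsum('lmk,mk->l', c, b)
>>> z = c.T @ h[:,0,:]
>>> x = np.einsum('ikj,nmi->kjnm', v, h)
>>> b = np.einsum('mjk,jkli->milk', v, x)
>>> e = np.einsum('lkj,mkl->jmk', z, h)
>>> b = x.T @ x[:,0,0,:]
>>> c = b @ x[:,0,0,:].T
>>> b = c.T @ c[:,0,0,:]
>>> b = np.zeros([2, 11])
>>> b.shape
(2, 11)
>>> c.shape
(31, 5, 2, 11)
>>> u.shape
(29,)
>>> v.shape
(29, 11, 2)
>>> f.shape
(5,)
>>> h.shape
(5, 31, 29)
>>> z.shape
(29, 31, 29)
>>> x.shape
(11, 2, 5, 31)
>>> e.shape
(29, 5, 31)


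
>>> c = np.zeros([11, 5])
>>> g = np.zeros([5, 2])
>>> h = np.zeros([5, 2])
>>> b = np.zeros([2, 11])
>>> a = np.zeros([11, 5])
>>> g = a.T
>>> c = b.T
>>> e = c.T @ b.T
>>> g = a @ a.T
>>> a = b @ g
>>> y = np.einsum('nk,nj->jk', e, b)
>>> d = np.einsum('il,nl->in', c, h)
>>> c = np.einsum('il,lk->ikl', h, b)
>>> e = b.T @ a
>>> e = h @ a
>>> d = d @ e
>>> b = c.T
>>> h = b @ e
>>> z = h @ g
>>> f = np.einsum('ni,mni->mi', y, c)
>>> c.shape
(5, 11, 2)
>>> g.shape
(11, 11)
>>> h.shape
(2, 11, 11)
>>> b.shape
(2, 11, 5)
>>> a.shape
(2, 11)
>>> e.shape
(5, 11)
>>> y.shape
(11, 2)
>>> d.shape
(11, 11)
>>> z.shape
(2, 11, 11)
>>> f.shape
(5, 2)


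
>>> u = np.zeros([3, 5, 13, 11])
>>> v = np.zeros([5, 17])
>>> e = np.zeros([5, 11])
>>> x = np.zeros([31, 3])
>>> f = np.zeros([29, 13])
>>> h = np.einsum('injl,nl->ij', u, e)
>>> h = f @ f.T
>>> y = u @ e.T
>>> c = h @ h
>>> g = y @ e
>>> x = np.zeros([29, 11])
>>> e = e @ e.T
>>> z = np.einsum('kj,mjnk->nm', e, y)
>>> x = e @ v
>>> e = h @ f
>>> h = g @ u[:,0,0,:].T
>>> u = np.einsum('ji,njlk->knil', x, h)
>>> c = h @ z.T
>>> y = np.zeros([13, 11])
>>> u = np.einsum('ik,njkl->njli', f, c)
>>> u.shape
(3, 5, 13, 29)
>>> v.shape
(5, 17)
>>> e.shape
(29, 13)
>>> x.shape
(5, 17)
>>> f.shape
(29, 13)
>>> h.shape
(3, 5, 13, 3)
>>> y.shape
(13, 11)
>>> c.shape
(3, 5, 13, 13)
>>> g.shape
(3, 5, 13, 11)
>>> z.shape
(13, 3)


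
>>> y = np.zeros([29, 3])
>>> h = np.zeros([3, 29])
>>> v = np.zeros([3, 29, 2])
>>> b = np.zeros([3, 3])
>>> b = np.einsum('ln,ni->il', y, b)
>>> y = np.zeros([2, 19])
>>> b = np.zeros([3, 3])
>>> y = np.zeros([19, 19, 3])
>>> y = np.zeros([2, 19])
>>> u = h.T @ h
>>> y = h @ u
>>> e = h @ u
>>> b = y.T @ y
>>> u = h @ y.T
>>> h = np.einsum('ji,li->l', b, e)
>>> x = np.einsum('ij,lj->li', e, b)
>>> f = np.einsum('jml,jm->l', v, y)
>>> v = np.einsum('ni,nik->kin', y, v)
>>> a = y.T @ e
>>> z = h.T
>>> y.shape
(3, 29)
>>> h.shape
(3,)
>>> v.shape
(2, 29, 3)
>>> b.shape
(29, 29)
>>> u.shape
(3, 3)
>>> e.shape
(3, 29)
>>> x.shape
(29, 3)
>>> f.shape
(2,)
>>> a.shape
(29, 29)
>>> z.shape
(3,)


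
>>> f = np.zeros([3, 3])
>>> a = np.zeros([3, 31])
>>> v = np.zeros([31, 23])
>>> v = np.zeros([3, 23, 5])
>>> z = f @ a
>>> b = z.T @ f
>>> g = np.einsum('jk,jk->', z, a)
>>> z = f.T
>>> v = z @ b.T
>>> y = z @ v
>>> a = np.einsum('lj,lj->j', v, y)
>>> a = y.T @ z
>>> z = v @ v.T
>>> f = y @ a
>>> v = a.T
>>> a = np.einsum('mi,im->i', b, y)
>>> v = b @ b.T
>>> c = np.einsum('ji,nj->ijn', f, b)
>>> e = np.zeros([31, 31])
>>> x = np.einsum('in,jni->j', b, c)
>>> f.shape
(3, 3)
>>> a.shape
(3,)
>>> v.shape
(31, 31)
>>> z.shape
(3, 3)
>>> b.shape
(31, 3)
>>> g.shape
()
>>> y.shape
(3, 31)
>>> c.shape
(3, 3, 31)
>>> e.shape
(31, 31)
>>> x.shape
(3,)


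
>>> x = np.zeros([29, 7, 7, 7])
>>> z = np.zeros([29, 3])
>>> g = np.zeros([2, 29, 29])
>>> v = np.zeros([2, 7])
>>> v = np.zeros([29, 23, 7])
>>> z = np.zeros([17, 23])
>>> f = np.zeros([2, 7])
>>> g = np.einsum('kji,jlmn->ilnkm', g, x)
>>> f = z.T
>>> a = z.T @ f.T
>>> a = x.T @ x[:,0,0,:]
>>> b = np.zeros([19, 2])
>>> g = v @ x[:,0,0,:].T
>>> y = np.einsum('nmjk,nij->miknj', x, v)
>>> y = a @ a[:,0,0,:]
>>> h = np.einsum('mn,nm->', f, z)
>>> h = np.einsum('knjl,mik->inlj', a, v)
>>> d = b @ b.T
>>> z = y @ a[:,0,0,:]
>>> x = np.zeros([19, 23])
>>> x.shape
(19, 23)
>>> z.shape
(7, 7, 7, 7)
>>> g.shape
(29, 23, 29)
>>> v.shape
(29, 23, 7)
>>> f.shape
(23, 17)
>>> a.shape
(7, 7, 7, 7)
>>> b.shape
(19, 2)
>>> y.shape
(7, 7, 7, 7)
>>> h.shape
(23, 7, 7, 7)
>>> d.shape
(19, 19)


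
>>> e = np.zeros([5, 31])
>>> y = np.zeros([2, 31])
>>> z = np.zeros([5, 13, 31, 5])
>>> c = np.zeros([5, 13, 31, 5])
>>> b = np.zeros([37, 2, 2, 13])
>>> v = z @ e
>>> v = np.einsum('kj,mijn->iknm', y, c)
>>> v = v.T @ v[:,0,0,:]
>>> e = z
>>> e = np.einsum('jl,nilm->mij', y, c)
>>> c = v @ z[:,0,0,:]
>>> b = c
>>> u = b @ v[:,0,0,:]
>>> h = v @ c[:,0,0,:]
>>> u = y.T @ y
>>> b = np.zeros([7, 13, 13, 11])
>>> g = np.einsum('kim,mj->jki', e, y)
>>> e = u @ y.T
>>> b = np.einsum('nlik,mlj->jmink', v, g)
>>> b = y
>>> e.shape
(31, 2)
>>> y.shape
(2, 31)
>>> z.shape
(5, 13, 31, 5)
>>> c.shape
(5, 5, 2, 5)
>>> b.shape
(2, 31)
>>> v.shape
(5, 5, 2, 5)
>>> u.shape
(31, 31)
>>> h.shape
(5, 5, 2, 5)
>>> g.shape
(31, 5, 13)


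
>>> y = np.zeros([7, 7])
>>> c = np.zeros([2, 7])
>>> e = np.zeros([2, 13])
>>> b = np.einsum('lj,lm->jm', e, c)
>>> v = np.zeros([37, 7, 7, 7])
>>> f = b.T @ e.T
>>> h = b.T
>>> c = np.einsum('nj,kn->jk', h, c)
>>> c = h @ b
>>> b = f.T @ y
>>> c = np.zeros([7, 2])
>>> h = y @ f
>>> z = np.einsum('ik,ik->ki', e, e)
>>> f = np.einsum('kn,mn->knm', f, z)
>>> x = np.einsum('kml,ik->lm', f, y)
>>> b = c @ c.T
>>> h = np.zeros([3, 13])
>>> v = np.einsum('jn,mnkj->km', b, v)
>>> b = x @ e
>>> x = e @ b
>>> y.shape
(7, 7)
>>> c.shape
(7, 2)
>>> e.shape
(2, 13)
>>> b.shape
(13, 13)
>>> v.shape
(7, 37)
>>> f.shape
(7, 2, 13)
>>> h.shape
(3, 13)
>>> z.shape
(13, 2)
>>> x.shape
(2, 13)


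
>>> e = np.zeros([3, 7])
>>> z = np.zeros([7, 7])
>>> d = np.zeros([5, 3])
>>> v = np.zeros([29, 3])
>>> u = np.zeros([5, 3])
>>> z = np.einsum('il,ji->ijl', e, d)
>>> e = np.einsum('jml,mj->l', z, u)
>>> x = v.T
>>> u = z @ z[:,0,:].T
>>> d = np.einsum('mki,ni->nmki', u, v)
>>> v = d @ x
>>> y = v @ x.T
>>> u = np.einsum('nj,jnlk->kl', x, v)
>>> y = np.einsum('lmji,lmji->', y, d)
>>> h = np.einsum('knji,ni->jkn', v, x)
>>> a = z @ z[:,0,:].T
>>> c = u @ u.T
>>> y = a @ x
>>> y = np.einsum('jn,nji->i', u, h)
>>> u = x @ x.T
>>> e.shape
(7,)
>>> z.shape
(3, 5, 7)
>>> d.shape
(29, 3, 5, 3)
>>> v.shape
(29, 3, 5, 29)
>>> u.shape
(3, 3)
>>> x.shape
(3, 29)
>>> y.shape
(3,)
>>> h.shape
(5, 29, 3)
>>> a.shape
(3, 5, 3)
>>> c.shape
(29, 29)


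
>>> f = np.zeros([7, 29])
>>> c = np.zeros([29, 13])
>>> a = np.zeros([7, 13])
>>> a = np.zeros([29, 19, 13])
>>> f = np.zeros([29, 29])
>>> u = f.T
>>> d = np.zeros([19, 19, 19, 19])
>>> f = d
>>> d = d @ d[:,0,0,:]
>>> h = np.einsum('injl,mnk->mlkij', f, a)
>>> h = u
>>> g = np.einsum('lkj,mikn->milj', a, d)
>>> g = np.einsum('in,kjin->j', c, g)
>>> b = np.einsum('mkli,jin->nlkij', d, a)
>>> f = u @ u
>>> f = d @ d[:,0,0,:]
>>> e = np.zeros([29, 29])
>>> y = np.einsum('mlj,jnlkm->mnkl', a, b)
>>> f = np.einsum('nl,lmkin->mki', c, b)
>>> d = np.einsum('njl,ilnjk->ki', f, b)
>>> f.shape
(19, 19, 19)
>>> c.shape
(29, 13)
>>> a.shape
(29, 19, 13)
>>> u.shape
(29, 29)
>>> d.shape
(29, 13)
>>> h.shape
(29, 29)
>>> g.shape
(19,)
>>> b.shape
(13, 19, 19, 19, 29)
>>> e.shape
(29, 29)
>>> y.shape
(29, 19, 19, 19)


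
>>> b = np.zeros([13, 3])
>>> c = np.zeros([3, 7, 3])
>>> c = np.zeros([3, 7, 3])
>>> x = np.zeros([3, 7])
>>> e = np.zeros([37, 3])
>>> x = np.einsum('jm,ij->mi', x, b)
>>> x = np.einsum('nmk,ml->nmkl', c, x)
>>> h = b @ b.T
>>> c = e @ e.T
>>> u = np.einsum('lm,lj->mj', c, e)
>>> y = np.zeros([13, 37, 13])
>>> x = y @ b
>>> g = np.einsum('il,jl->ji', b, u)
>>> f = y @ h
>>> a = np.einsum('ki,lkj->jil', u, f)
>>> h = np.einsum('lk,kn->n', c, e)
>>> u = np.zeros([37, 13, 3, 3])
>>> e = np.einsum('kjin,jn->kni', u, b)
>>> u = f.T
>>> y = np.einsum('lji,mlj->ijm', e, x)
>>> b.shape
(13, 3)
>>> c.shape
(37, 37)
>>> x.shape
(13, 37, 3)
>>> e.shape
(37, 3, 3)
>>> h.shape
(3,)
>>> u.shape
(13, 37, 13)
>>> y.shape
(3, 3, 13)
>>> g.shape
(37, 13)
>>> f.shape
(13, 37, 13)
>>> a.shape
(13, 3, 13)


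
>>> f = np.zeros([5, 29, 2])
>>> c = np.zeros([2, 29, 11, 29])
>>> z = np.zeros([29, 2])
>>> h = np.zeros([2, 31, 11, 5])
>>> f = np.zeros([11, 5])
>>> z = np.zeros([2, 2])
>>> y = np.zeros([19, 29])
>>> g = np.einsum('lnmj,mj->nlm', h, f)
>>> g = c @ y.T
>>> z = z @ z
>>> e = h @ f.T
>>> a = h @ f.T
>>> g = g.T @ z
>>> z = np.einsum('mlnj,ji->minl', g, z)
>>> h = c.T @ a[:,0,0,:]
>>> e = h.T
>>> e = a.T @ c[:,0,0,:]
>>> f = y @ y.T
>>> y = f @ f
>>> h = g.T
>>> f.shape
(19, 19)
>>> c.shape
(2, 29, 11, 29)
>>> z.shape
(19, 2, 29, 11)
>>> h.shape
(2, 29, 11, 19)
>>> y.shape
(19, 19)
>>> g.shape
(19, 11, 29, 2)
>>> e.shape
(11, 11, 31, 29)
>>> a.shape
(2, 31, 11, 11)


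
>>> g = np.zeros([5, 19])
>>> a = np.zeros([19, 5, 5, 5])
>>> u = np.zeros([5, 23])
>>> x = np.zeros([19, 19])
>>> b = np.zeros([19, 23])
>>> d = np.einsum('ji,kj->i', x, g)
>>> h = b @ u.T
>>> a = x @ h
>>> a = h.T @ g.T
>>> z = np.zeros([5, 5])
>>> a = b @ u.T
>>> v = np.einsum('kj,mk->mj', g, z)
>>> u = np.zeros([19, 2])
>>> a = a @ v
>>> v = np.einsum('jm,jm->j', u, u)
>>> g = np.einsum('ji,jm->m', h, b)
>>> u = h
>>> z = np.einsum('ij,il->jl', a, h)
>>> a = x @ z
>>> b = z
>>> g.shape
(23,)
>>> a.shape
(19, 5)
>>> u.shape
(19, 5)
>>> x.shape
(19, 19)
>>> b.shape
(19, 5)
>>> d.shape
(19,)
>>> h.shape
(19, 5)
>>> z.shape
(19, 5)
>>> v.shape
(19,)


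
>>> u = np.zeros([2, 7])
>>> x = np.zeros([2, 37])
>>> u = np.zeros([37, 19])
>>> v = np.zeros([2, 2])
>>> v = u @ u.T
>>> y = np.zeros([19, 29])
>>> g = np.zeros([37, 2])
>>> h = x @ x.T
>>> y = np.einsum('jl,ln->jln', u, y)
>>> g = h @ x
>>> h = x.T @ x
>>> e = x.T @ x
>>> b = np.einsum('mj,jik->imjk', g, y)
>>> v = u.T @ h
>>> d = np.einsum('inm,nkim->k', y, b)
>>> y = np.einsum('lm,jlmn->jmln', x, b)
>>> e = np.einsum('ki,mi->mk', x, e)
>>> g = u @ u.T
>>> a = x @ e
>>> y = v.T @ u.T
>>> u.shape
(37, 19)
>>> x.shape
(2, 37)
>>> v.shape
(19, 37)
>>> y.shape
(37, 37)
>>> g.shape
(37, 37)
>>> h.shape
(37, 37)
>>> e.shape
(37, 2)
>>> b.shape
(19, 2, 37, 29)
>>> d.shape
(2,)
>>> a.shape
(2, 2)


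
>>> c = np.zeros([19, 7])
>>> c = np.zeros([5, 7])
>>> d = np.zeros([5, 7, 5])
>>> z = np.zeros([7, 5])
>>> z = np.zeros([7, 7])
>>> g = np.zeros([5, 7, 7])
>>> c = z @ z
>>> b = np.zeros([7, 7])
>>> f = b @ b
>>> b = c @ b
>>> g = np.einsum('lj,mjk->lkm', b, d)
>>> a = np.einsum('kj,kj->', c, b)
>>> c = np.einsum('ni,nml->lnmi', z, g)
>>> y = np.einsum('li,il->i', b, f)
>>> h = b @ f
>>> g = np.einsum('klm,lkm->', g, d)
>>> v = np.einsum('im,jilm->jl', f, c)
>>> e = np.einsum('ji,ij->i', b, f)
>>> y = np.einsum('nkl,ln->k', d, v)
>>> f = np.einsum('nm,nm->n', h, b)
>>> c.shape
(5, 7, 5, 7)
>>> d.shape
(5, 7, 5)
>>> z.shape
(7, 7)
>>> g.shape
()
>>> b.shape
(7, 7)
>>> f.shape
(7,)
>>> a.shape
()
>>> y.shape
(7,)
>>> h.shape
(7, 7)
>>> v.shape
(5, 5)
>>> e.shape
(7,)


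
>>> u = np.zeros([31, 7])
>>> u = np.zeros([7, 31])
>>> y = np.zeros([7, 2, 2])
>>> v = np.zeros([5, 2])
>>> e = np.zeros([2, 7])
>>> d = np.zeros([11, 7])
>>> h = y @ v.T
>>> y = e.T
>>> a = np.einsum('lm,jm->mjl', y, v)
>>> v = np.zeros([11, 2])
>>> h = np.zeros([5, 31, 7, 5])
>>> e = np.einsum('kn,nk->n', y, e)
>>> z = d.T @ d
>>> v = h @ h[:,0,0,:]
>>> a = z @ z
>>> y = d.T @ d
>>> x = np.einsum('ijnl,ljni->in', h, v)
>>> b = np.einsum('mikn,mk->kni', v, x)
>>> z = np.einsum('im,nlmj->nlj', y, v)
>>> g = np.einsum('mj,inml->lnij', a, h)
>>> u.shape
(7, 31)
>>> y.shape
(7, 7)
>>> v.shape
(5, 31, 7, 5)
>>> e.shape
(2,)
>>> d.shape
(11, 7)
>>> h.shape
(5, 31, 7, 5)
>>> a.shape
(7, 7)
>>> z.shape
(5, 31, 5)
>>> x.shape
(5, 7)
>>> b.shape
(7, 5, 31)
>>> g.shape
(5, 31, 5, 7)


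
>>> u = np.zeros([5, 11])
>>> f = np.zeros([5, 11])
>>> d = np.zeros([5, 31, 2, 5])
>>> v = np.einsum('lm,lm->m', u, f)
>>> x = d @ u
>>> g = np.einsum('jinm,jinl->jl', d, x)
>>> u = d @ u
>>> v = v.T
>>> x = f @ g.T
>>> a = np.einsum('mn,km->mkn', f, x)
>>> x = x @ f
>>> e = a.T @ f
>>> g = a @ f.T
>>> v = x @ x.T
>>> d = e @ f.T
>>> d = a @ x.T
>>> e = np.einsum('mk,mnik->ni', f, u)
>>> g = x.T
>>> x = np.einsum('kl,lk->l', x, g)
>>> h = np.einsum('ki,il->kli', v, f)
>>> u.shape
(5, 31, 2, 11)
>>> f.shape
(5, 11)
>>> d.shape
(5, 5, 5)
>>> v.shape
(5, 5)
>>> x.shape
(11,)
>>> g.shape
(11, 5)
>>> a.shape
(5, 5, 11)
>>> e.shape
(31, 2)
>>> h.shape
(5, 11, 5)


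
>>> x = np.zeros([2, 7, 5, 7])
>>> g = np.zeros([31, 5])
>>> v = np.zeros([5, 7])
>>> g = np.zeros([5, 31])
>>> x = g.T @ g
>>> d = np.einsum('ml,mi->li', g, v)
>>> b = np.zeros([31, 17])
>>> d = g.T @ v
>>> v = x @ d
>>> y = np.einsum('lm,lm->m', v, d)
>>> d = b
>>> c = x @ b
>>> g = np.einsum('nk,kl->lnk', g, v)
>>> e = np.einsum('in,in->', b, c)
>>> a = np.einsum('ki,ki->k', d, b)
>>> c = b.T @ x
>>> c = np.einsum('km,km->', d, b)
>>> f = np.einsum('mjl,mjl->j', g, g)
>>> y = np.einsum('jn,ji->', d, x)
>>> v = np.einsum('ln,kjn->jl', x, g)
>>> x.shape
(31, 31)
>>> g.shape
(7, 5, 31)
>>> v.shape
(5, 31)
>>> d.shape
(31, 17)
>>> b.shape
(31, 17)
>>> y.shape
()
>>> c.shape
()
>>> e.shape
()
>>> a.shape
(31,)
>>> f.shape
(5,)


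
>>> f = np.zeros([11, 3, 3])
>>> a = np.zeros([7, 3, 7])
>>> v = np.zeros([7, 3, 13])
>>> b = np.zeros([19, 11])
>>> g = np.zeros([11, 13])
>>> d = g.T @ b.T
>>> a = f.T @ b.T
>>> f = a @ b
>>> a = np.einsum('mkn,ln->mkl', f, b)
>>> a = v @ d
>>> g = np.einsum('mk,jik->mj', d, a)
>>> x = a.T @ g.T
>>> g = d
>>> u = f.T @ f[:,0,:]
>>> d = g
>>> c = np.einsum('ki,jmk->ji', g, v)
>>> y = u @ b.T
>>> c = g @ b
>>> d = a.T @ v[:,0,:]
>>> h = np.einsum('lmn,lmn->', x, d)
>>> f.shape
(3, 3, 11)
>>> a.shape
(7, 3, 19)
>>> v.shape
(7, 3, 13)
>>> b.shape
(19, 11)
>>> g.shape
(13, 19)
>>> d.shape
(19, 3, 13)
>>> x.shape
(19, 3, 13)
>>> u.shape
(11, 3, 11)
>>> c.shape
(13, 11)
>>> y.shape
(11, 3, 19)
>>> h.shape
()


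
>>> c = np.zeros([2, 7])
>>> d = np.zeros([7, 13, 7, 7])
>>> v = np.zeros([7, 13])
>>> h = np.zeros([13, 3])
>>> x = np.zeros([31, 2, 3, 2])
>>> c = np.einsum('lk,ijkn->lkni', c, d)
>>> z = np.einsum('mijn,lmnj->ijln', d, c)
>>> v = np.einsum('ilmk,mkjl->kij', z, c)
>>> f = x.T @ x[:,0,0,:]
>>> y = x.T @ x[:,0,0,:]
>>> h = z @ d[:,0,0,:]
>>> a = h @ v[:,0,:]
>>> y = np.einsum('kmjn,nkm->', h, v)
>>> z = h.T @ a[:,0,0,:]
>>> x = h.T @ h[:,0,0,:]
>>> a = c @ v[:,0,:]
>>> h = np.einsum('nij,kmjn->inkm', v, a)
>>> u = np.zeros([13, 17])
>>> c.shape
(2, 7, 7, 7)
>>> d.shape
(7, 13, 7, 7)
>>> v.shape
(7, 13, 7)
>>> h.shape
(13, 7, 2, 7)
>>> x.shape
(7, 2, 7, 7)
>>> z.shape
(7, 2, 7, 7)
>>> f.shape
(2, 3, 2, 2)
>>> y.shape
()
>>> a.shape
(2, 7, 7, 7)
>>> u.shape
(13, 17)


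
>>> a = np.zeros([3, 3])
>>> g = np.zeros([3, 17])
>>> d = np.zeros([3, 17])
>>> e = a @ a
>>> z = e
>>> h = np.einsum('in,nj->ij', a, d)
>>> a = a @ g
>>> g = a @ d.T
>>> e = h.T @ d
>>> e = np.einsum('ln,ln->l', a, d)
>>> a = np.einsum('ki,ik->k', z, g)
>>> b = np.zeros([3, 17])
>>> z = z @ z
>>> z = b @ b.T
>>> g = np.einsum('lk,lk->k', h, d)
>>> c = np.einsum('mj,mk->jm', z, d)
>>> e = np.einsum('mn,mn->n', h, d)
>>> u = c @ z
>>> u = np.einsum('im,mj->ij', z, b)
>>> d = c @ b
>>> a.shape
(3,)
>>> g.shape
(17,)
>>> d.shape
(3, 17)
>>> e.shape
(17,)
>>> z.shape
(3, 3)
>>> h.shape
(3, 17)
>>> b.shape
(3, 17)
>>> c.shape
(3, 3)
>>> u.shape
(3, 17)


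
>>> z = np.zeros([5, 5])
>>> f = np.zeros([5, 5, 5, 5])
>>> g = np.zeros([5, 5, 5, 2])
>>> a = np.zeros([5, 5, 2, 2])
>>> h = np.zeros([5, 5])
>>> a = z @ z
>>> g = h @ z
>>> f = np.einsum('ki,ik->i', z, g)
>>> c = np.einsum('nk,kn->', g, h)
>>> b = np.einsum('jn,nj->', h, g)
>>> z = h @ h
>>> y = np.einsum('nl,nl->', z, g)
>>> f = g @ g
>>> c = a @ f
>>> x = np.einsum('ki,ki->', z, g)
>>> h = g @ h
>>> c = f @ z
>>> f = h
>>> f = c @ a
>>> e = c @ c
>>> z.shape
(5, 5)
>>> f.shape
(5, 5)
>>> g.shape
(5, 5)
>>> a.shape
(5, 5)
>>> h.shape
(5, 5)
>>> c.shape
(5, 5)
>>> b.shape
()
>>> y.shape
()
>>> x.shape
()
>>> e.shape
(5, 5)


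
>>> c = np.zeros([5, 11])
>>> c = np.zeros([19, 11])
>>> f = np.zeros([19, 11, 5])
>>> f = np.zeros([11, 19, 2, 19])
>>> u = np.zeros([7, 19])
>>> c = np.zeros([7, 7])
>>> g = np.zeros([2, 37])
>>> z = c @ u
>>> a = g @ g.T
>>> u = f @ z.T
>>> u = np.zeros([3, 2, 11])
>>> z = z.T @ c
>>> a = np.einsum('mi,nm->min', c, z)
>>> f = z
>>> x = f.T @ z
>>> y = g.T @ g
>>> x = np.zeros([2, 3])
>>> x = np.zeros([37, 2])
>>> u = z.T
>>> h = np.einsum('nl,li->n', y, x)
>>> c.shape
(7, 7)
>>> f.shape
(19, 7)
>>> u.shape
(7, 19)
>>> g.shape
(2, 37)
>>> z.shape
(19, 7)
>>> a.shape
(7, 7, 19)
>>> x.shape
(37, 2)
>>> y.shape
(37, 37)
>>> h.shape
(37,)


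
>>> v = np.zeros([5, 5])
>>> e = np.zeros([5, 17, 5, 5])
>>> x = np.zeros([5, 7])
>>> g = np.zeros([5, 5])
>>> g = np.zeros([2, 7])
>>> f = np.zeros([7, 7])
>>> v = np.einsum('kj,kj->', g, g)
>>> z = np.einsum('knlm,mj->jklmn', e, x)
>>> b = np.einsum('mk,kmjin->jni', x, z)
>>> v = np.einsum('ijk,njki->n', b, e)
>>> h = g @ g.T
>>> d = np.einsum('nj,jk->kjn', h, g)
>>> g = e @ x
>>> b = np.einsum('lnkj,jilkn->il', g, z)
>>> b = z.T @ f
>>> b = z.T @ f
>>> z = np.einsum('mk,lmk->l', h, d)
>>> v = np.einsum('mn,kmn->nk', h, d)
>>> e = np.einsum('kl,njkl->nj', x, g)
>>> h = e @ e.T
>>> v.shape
(2, 7)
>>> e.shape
(5, 17)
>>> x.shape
(5, 7)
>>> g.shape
(5, 17, 5, 7)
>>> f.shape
(7, 7)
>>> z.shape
(7,)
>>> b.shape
(17, 5, 5, 5, 7)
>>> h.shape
(5, 5)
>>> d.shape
(7, 2, 2)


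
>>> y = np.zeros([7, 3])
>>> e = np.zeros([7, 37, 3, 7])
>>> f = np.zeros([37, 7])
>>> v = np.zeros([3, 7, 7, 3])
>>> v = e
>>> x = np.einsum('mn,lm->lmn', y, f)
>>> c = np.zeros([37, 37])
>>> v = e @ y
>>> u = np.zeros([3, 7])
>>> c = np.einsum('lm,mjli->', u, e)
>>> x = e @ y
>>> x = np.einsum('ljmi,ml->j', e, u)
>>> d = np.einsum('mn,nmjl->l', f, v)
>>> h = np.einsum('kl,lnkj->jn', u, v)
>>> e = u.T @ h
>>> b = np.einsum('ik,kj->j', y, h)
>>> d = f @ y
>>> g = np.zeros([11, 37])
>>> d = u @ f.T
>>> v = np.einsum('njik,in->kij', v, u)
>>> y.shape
(7, 3)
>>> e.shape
(7, 37)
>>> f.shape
(37, 7)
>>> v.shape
(3, 3, 37)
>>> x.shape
(37,)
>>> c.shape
()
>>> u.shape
(3, 7)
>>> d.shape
(3, 37)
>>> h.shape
(3, 37)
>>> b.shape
(37,)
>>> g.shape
(11, 37)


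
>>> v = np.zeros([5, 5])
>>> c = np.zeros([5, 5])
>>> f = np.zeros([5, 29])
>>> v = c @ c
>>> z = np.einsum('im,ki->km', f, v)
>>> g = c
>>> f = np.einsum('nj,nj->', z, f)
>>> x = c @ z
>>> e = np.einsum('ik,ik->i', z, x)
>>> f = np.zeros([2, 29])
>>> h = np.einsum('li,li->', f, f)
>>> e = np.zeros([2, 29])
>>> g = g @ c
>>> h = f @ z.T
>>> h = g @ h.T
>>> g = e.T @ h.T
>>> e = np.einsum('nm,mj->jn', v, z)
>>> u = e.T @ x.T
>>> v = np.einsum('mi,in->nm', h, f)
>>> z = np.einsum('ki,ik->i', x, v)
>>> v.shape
(29, 5)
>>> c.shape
(5, 5)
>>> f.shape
(2, 29)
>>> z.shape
(29,)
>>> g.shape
(29, 5)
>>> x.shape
(5, 29)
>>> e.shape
(29, 5)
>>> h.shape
(5, 2)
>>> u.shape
(5, 5)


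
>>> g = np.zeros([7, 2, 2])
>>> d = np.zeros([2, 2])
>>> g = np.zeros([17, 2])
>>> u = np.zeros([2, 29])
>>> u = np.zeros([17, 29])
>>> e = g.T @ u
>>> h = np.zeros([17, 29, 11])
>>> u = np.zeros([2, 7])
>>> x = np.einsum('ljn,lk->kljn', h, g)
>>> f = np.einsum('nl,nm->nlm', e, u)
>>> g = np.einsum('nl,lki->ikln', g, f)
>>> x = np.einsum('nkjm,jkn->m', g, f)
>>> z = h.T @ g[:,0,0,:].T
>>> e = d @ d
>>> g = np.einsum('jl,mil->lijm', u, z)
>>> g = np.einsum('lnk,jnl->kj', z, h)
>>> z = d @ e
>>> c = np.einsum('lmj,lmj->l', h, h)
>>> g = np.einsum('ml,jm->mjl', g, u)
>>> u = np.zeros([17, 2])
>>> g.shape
(7, 2, 17)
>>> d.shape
(2, 2)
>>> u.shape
(17, 2)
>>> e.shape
(2, 2)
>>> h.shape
(17, 29, 11)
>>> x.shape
(17,)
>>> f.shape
(2, 29, 7)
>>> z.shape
(2, 2)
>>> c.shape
(17,)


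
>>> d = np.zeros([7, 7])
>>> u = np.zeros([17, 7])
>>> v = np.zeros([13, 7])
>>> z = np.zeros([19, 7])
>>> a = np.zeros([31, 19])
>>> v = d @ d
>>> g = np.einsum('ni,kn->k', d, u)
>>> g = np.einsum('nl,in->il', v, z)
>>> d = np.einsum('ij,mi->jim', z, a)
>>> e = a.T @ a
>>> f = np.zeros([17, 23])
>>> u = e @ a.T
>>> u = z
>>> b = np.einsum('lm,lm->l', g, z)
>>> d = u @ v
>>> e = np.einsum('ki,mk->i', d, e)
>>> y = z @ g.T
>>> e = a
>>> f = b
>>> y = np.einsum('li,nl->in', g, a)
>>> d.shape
(19, 7)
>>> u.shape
(19, 7)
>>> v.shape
(7, 7)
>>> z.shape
(19, 7)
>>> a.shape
(31, 19)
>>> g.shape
(19, 7)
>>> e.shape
(31, 19)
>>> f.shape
(19,)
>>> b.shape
(19,)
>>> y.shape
(7, 31)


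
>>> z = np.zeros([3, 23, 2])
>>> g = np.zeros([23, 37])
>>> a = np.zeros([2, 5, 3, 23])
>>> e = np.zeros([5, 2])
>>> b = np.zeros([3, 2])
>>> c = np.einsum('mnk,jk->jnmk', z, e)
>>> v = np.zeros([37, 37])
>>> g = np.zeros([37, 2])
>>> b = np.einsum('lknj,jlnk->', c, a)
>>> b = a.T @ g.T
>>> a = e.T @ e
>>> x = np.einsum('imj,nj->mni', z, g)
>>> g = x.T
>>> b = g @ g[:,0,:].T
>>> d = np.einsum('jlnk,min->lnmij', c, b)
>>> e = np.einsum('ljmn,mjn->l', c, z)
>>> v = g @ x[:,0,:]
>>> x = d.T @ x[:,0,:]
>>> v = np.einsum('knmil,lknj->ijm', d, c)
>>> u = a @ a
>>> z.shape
(3, 23, 2)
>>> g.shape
(3, 37, 23)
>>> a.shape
(2, 2)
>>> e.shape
(5,)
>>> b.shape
(3, 37, 3)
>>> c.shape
(5, 23, 3, 2)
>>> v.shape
(37, 2, 3)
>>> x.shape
(5, 37, 3, 3, 3)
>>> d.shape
(23, 3, 3, 37, 5)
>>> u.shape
(2, 2)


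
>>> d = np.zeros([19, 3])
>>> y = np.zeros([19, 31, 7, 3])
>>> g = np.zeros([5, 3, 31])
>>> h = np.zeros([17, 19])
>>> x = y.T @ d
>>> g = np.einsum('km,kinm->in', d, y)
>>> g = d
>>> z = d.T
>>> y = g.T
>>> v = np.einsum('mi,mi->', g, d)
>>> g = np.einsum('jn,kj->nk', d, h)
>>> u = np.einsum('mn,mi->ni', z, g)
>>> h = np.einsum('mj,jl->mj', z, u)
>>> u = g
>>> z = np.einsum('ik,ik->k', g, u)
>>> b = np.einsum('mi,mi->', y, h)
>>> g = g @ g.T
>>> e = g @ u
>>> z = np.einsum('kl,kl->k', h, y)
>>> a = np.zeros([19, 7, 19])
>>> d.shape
(19, 3)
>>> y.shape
(3, 19)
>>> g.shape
(3, 3)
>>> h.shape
(3, 19)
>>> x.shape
(3, 7, 31, 3)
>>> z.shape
(3,)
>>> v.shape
()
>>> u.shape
(3, 17)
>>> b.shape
()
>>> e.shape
(3, 17)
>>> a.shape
(19, 7, 19)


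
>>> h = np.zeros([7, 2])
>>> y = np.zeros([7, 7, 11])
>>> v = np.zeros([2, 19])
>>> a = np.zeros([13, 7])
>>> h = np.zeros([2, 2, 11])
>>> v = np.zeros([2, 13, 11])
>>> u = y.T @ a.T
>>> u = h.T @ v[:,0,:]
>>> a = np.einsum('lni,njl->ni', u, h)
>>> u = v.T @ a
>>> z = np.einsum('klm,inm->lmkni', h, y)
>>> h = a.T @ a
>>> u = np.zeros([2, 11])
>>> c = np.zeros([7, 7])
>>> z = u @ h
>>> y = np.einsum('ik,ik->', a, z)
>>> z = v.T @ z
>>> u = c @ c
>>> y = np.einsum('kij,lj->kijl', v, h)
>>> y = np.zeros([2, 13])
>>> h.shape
(11, 11)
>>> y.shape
(2, 13)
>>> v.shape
(2, 13, 11)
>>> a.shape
(2, 11)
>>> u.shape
(7, 7)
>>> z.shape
(11, 13, 11)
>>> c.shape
(7, 7)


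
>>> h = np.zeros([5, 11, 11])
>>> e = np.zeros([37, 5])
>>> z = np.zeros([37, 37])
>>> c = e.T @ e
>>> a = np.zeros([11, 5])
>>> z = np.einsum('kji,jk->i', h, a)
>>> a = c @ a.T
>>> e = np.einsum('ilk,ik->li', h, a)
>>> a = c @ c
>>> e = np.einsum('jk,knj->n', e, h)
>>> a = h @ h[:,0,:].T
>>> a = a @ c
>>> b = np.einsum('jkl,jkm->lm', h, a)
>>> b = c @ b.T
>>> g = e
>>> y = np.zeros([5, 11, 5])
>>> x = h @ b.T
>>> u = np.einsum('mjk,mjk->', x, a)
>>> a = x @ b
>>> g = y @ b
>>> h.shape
(5, 11, 11)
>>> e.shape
(11,)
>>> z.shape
(11,)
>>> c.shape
(5, 5)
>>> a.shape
(5, 11, 11)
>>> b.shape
(5, 11)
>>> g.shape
(5, 11, 11)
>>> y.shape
(5, 11, 5)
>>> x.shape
(5, 11, 5)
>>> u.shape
()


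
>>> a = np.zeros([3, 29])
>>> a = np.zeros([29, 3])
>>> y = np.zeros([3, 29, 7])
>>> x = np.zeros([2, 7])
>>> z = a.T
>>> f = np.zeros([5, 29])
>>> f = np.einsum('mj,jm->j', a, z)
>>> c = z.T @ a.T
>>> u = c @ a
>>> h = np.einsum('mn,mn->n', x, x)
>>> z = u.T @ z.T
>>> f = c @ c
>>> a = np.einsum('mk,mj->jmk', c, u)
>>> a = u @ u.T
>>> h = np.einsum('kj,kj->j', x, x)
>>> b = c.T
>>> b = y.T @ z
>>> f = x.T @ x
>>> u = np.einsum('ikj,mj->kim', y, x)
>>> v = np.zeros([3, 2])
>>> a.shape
(29, 29)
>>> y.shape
(3, 29, 7)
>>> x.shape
(2, 7)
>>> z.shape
(3, 3)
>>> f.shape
(7, 7)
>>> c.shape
(29, 29)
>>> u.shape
(29, 3, 2)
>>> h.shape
(7,)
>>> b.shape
(7, 29, 3)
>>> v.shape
(3, 2)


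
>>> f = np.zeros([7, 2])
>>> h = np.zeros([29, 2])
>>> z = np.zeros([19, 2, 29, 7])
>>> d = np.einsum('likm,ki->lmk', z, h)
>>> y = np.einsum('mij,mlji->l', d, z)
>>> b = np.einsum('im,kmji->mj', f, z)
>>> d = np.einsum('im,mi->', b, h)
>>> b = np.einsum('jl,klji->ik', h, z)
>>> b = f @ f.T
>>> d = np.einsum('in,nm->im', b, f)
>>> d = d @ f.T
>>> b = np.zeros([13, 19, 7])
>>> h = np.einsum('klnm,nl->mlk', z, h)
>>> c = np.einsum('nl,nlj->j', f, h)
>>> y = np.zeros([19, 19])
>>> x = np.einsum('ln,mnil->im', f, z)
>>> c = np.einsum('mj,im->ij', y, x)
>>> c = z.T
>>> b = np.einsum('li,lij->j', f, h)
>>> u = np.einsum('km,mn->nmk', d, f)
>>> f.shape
(7, 2)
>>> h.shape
(7, 2, 19)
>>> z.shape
(19, 2, 29, 7)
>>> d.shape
(7, 7)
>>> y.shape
(19, 19)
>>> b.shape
(19,)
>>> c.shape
(7, 29, 2, 19)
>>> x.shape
(29, 19)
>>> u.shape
(2, 7, 7)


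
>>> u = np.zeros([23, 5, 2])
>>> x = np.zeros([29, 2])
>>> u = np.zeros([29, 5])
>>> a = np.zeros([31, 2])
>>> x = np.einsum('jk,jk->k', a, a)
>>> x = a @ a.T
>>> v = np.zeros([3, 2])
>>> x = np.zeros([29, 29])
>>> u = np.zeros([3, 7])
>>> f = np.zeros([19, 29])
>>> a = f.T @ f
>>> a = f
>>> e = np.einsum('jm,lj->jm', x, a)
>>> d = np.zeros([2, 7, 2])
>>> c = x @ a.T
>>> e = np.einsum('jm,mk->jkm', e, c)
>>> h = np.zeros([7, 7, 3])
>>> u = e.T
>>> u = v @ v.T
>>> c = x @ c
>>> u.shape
(3, 3)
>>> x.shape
(29, 29)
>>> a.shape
(19, 29)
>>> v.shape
(3, 2)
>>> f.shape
(19, 29)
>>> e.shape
(29, 19, 29)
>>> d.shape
(2, 7, 2)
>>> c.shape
(29, 19)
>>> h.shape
(7, 7, 3)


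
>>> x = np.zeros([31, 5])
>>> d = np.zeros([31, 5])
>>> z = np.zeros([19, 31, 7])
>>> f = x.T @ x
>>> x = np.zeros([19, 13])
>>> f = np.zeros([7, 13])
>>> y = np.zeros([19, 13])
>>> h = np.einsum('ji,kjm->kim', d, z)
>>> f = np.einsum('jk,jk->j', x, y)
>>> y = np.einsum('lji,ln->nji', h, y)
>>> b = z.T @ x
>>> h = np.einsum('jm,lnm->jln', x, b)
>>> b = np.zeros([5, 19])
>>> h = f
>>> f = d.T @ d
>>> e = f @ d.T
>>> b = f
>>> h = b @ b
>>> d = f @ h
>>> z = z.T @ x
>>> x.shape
(19, 13)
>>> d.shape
(5, 5)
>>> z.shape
(7, 31, 13)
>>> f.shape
(5, 5)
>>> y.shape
(13, 5, 7)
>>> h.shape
(5, 5)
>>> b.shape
(5, 5)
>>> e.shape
(5, 31)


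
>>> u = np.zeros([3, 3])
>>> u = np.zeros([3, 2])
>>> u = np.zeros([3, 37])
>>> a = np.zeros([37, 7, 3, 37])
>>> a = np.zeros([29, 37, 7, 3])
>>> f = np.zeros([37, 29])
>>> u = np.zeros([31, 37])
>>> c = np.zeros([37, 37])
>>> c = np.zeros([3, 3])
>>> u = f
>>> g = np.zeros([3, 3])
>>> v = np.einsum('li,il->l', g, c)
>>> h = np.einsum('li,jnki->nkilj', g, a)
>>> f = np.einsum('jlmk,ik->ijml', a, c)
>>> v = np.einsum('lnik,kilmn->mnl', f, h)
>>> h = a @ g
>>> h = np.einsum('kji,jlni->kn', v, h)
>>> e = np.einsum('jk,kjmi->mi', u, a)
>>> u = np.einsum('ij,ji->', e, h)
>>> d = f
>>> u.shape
()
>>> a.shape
(29, 37, 7, 3)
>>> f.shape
(3, 29, 7, 37)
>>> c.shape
(3, 3)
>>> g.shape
(3, 3)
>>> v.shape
(3, 29, 3)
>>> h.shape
(3, 7)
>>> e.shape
(7, 3)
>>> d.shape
(3, 29, 7, 37)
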